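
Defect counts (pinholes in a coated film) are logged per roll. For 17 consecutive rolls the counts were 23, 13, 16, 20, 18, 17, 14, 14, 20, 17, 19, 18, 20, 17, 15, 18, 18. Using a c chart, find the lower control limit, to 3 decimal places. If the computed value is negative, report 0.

4.931

c̄ = (23 + 13 + 16 + 20 + 18 + 17 + 14 + 14 + 20 + 17 + 19 + 18 + 20 + 17 + 15 + 18 + 18) / 17 = 297 / 17 = 17.4706
LCL = c̄ − 3√c̄ = 17.4706 − 3 × 4.1798 = 4.9312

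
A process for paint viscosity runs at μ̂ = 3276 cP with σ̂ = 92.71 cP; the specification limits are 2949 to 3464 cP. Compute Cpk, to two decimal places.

0.68

Cpu = (USL − μ̂) / (3σ̂) = (3464 − 3276) / (3 × 92.71) = 0.6759; Cpl = (μ̂ − LSL) / (3σ̂) = (3276 − 2949) / (3 × 92.71) = 1.1757; Cpk = min(Cpu, Cpl) = 0.6759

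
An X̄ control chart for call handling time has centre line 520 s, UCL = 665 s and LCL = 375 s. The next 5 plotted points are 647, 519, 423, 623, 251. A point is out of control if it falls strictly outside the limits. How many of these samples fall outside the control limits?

Compare each point to [375, 665]: sample 5 = 251 < LCL.

1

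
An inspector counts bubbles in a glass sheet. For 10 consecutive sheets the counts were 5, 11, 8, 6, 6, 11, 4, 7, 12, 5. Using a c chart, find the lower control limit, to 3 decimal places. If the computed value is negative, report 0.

0.000

c̄ = (5 + 11 + 8 + 6 + 6 + 11 + 4 + 7 + 12 + 5) / 10 = 75 / 10 = 7.5000
LCL = c̄ − 3√c̄ = 7.5000 − 3 × 2.7386 = -0.7158 → 0 (cannot be negative)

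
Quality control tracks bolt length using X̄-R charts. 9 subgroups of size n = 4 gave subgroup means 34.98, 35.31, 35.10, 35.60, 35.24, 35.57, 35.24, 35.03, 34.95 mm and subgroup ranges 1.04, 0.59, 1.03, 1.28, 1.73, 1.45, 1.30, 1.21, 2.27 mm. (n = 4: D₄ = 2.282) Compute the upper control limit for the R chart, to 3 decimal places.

R̄ = (1.04 + 0.59 + 1.03 + 1.28 + 1.73 + 1.45 + 1.30 + 1.21 + 2.27) / 9 = 11.9000 / 9 = 1.3222
UCL_R = D₄·R̄ = 2.282 × 1.3222 = 3.0173

3.017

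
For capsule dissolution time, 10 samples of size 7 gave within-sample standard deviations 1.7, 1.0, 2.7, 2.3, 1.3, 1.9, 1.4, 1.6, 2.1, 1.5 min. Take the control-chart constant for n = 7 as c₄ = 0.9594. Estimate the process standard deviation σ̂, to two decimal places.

1.82

s̄ = (1.7 + 1.0 + 2.7 + 2.3 + 1.3 + 1.9 + 1.4 + 1.6 + 2.1 + 1.5) / 10 = 1.7500
σ̂ = s̄ / c₄ = 1.7500 / 0.9594 = 1.8241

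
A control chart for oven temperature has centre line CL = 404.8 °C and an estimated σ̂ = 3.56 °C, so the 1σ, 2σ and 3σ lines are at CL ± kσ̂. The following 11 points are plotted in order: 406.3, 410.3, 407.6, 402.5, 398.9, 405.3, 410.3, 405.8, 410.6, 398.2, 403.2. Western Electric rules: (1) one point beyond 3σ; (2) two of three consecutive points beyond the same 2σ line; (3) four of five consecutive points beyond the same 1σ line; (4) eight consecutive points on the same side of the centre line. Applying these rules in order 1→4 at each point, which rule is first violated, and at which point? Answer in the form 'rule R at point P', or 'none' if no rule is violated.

Zone of each point (C = within 1σ̂, B = 1σ̂–2σ̂, A = 2σ̂–3σ̂, * = beyond 3σ̂; sign = side of CL): 1:+C, 2:+B, 3:+C, 4:-C, 5:-B, 6:+C, 7:+B, 8:+C, 9:+B, 10:-B, 11:-C
No rule fires across all 11 points.

none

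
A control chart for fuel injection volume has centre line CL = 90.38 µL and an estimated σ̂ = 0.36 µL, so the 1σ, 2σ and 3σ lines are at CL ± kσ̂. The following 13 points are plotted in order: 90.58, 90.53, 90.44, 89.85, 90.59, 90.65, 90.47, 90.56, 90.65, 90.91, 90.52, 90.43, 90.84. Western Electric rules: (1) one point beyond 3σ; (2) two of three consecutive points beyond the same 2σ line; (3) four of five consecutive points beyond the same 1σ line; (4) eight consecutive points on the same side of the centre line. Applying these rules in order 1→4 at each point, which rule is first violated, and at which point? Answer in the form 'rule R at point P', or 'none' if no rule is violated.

rule 4 at point 12

Zone of each point (C = within 1σ̂, B = 1σ̂–2σ̂, A = 2σ̂–3σ̂, * = beyond 3σ̂; sign = side of CL): 1:+C, 2:+C, 3:+C, 4:-B, 5:+C, 6:+C, 7:+C, 8:+C, 9:+C, 10:+B, 11:+C, 12:+C, 13:+B
Rule 4 (eight consecutive points on the same side of the centre line) is satisfied at point 12.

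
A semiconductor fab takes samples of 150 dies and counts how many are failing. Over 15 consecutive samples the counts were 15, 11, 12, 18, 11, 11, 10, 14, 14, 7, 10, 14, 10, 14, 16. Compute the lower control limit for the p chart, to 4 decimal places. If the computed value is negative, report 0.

0.0155

p̄ = Σdᵢ / (k·n) = 187 / (15 × 150) = 0.08311
LCL = p̄ − 3·√(p̄(1−p̄)/n) = 0.08311 − 3 × 0.02254 = 0.01549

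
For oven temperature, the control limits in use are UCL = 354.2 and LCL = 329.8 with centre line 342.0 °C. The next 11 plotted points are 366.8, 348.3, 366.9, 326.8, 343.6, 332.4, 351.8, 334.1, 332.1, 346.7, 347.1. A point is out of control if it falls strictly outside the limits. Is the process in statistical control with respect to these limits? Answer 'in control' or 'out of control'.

Compare each point to [329.8, 354.2]: sample 1 = 366.8 > UCL; sample 3 = 366.9 > UCL; sample 4 = 326.8 < LCL.

out of control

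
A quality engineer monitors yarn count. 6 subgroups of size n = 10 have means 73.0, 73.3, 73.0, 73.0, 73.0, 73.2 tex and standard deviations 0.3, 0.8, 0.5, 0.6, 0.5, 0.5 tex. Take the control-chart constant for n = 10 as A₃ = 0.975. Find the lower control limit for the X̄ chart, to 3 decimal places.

X̄̄ = (73.0 + 73.3 + 73.0 + 73.0 + 73.0 + 73.2) / 6 = 73.0833
s̄ = (0.3 + 0.8 + 0.5 + 0.6 + 0.5 + 0.5) / 6 = 0.5333
LCL = X̄̄ − A₃·s̄ = 73.0833 − 0.975 × 0.5333 = 72.5633

72.563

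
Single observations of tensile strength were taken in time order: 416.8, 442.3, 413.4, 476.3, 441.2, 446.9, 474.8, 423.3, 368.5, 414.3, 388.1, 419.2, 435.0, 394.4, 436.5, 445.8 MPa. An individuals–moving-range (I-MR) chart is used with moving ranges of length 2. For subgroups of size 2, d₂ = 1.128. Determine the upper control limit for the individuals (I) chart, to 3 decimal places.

516.520

X̄ = (416.8 + 442.3 + 413.4 + 476.3 + 441.2 + 446.9 + 474.8 + 423.3 + 368.5 + 414.3 + 388.1 + 419.2 + 435.0 + 394.4 + 436.5 + 445.8) / 16 = 427.3000
Moving ranges: 25.5, 28.9, 62.9, 35.1, 5.7, 27.9, 51.5, 54.8, 45.8, 26.2, 31.1, 15.8, 40.6, 42.1, 9.3; M̄R̄ = 503.2000 / 15 = 33.5467
UCL = X̄ + 3·M̄R̄/d₂ = 427.3000 + 3 × 33.5467 / 1.128 = 516.5199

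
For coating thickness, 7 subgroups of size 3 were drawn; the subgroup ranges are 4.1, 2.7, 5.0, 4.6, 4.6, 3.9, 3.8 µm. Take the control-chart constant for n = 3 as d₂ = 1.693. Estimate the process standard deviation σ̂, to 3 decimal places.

R̄ = (4.1 + 2.7 + 5.0 + 4.6 + 4.6 + 3.9 + 3.8) / 7 = 4.1000
σ̂ = R̄ / d₂ = 4.1000 / 1.693 = 2.4217

2.422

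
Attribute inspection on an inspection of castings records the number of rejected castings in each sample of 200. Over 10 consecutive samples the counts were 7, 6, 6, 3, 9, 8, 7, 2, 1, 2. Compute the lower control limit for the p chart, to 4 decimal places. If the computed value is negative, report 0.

0.0000

p̄ = Σdᵢ / (k·n) = 51 / (10 × 200) = 0.02550
LCL = p̄ − 3·√(p̄(1−p̄)/n) = 0.02550 − 3 × 0.01115 = -0.00794 → 0 (negative, so LCL = 0)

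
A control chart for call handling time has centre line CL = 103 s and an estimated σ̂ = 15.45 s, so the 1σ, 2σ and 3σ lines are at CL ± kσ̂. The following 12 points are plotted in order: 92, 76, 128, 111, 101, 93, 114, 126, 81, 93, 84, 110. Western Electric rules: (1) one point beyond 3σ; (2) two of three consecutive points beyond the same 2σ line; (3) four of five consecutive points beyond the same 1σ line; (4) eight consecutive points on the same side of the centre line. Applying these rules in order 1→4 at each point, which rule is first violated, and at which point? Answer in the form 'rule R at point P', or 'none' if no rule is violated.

none

Zone of each point (C = within 1σ̂, B = 1σ̂–2σ̂, A = 2σ̂–3σ̂, * = beyond 3σ̂; sign = side of CL): 1:-C, 2:-B, 3:+B, 4:+C, 5:-C, 6:-C, 7:+C, 8:+B, 9:-B, 10:-C, 11:-B, 12:+C
No rule fires across all 12 points.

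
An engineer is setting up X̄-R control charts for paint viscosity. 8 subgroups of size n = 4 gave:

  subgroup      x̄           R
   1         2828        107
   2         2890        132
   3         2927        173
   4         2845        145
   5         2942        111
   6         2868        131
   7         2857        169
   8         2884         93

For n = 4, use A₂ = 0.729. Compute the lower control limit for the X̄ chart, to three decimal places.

X̄̄ = (2828 + 2890 + 2927 + 2845 + 2942 + 2868 + 2857 + 2884) / 8 = 23041.0000 / 8 = 2880.1250
R̄ = (107 + 132 + 173 + 145 + 111 + 131 + 169 + 93) / 8 = 1061.0000 / 8 = 132.6250
LCL = X̄̄ − A₂·R̄ = 2880.1250 − 0.729 × 132.6250 = 2783.4414

2783.441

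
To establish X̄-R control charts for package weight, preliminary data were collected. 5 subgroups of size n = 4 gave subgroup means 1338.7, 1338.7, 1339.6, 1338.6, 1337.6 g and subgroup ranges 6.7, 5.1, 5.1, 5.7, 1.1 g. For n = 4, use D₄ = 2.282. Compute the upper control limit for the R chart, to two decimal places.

R̄ = (6.7 + 5.1 + 5.1 + 5.7 + 1.1) / 5 = 23.7000 / 5 = 4.7400
UCL_R = D₄·R̄ = 2.282 × 4.7400 = 10.8167

10.82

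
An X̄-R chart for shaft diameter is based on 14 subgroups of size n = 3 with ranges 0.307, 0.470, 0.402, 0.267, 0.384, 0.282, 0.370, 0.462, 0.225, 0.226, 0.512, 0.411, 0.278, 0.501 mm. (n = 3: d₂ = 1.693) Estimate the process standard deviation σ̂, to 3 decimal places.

R̄ = (0.307 + 0.470 + 0.402 + 0.267 + 0.384 + 0.282 + 0.370 + 0.462 + 0.225 + 0.226 + 0.512 + 0.411 + 0.278 + 0.501) / 14 = 0.3641
σ̂ = R̄ / d₂ = 0.3641 / 1.693 = 0.2150

0.215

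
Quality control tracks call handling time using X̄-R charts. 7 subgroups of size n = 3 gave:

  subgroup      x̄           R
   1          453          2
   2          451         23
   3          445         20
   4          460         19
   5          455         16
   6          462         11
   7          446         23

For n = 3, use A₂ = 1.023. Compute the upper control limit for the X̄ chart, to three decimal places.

X̄̄ = (453 + 451 + 445 + 460 + 455 + 462 + 446) / 7 = 3172.0000 / 7 = 453.1429
R̄ = (2 + 23 + 20 + 19 + 16 + 11 + 23) / 7 = 114.0000 / 7 = 16.2857
UCL = X̄̄ + A₂·R̄ = 453.1429 + 1.023 × 16.2857 = 469.8031

469.803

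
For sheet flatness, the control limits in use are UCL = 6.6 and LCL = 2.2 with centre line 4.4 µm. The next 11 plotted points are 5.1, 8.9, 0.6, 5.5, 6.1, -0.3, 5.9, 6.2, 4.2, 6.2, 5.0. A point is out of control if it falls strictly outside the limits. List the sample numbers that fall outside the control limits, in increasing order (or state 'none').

2, 3, 6

Compare each point to [2.2, 6.6]: sample 2 = 8.9 > UCL; sample 3 = 0.6 < LCL; sample 6 = -0.3 < LCL.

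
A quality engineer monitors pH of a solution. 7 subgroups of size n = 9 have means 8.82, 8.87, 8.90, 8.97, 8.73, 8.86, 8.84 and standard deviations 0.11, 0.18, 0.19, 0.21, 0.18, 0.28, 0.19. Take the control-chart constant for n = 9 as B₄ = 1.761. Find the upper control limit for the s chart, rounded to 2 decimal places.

s̄ = (0.11 + 0.18 + 0.19 + 0.21 + 0.18 + 0.28 + 0.19) / 7 = 0.1914
UCL_s = B₄·s̄ = 1.761 × 0.1914 = 0.3371

0.34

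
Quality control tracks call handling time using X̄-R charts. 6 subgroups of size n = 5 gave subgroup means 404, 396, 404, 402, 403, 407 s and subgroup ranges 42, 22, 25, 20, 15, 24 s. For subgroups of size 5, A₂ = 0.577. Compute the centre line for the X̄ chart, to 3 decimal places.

402.667

X̄̄ = (404 + 396 + 404 + 402 + 403 + 407) / 6 = 2416.0000 / 6 = 402.6667
CL = X̄̄ = 402.6667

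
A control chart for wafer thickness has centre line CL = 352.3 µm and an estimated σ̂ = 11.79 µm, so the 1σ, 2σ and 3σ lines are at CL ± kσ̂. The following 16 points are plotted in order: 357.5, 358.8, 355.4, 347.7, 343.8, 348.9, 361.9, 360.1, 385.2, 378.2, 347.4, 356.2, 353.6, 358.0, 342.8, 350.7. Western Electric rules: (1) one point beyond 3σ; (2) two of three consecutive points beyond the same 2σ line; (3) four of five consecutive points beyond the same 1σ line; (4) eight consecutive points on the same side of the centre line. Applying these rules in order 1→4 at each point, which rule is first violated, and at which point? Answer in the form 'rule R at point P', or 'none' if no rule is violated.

rule 2 at point 10

Zone of each point (C = within 1σ̂, B = 1σ̂–2σ̂, A = 2σ̂–3σ̂, * = beyond 3σ̂; sign = side of CL): 1:+C, 2:+C, 3:+C, 4:-C, 5:-C, 6:-C, 7:+C, 8:+C, 9:+A, 10:+A, 11:-C, 12:+C, 13:+C, 14:+C, 15:-C, 16:-C
Rule 2 (two of three consecutive points beyond the same 2σ limit) is satisfied at point 10.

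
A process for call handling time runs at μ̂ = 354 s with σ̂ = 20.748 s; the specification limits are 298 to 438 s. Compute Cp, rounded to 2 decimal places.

Cp = (USL − LSL) / (6σ̂) = (438 − 298) / (6 × 20.748) = 140.0000 / 124.4880 = 1.1246

1.12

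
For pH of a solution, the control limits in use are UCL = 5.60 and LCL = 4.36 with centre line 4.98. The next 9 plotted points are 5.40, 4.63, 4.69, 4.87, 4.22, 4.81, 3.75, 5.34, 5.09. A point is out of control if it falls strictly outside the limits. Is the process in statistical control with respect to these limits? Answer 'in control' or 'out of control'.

Compare each point to [4.36, 5.60]: sample 5 = 4.22 < LCL; sample 7 = 3.75 < LCL.

out of control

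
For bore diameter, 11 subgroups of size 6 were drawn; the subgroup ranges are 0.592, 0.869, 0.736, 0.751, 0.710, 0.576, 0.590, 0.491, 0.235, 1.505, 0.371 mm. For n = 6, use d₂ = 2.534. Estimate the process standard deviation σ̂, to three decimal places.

R̄ = (0.592 + 0.869 + 0.736 + 0.751 + 0.710 + 0.576 + 0.590 + 0.491 + 0.235 + 1.505 + 0.371) / 11 = 0.6751
σ̂ = R̄ / d₂ = 0.6751 / 2.534 = 0.2664

0.266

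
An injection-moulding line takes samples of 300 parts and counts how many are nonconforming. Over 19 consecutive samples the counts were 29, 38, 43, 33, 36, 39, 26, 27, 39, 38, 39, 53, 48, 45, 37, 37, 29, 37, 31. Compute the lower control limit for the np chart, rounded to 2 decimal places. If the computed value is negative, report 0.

19.96

p̄ = Σdᵢ / (k·n) = 704 / (19 × 300) = 0.12351
LCL = np̄ − 3·√(np̄(1−p̄)) = 37.0526 − 3 × 5.6988 = 19.9562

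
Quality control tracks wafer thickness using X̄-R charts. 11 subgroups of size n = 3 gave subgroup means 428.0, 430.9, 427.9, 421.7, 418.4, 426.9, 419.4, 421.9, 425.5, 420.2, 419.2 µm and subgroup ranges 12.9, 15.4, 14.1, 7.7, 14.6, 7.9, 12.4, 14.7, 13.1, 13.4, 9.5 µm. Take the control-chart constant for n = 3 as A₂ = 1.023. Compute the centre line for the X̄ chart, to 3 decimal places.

X̄̄ = (428.0 + 430.9 + 427.9 + 421.7 + 418.4 + 426.9 + 419.4 + 421.9 + 425.5 + 420.2 + 419.2) / 11 = 4660.0000 / 11 = 423.6364
CL = X̄̄ = 423.6364

423.636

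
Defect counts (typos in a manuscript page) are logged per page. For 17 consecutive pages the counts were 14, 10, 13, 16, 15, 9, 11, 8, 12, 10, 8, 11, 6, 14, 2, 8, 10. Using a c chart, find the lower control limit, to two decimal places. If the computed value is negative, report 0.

c̄ = (14 + 10 + 13 + 16 + 15 + 9 + 11 + 8 + 12 + 10 + 8 + 11 + 6 + 14 + 2 + 8 + 10) / 17 = 177 / 17 = 10.4118
LCL = c̄ − 3√c̄ = 10.4118 − 3 × 3.2267 = 0.7316

0.73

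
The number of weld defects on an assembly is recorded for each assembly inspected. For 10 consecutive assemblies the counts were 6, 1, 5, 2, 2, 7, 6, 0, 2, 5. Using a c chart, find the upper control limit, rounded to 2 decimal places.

9.29

c̄ = (6 + 1 + 5 + 2 + 2 + 7 + 6 + 0 + 2 + 5) / 10 = 36 / 10 = 3.6000
UCL = c̄ + 3√c̄ = 3.6000 + 3 × √3.6000 = 3.6000 + 3 × 1.8974 = 9.2921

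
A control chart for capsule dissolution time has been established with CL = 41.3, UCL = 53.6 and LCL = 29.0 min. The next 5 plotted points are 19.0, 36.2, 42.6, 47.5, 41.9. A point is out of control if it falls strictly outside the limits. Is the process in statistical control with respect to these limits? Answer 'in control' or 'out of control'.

out of control

Compare each point to [29.0, 53.6]: sample 1 = 19.0 < LCL.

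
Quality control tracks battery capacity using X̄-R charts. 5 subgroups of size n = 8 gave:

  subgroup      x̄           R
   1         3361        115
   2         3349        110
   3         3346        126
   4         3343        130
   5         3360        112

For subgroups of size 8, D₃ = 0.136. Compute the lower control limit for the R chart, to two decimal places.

16.13

R̄ = (115 + 110 + 126 + 130 + 112) / 5 = 593.0000 / 5 = 118.6000
LCL_R = D₃·R̄ = 0.136 × 118.6000 = 16.1296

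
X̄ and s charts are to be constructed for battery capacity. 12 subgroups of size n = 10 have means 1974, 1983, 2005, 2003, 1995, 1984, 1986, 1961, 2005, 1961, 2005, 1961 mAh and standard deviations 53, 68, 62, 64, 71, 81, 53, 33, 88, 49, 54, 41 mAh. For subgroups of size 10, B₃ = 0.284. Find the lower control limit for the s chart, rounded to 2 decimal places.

s̄ = (53 + 68 + 62 + 64 + 71 + 81 + 53 + 33 + 88 + 49 + 54 + 41) / 12 = 59.7500
LCL_s = B₃·s̄ = 0.284 × 59.7500 = 16.9690

16.97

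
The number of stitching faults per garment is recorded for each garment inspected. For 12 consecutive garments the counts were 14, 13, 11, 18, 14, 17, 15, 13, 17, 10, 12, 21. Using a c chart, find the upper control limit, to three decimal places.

c̄ = (14 + 13 + 11 + 18 + 14 + 17 + 15 + 13 + 17 + 10 + 12 + 21) / 12 = 175 / 12 = 14.5833
UCL = c̄ + 3√c̄ = 14.5833 + 3 × √14.5833 = 14.5833 + 3 × 3.8188 = 26.0398

26.040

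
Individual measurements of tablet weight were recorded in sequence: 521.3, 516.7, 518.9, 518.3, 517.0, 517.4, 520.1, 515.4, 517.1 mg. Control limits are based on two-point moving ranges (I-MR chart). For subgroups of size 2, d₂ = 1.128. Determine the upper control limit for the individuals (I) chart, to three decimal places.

524.073

X̄ = (521.3 + 516.7 + 518.9 + 518.3 + 517.0 + 517.4 + 520.1 + 515.4 + 517.1) / 9 = 518.0222
Moving ranges: 4.6, 2.2, 0.6, 1.3, 0.4, 2.7, 4.7, 1.7; M̄R̄ = 18.2000 / 8 = 2.2750
UCL = X̄ + 3·M̄R̄/d₂ = 518.0222 + 3 × 2.2750 / 1.128 = 524.0728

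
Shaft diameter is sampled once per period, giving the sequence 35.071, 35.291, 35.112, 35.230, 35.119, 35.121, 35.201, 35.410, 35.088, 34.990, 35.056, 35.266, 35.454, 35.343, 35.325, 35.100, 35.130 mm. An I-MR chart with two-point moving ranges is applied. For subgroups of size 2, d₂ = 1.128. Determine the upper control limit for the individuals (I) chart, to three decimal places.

X̄ = (35.071 + 35.291 + 35.112 + 35.230 + 35.119 + 35.121 + 35.201 + 35.410 + 35.088 + 34.990 + 35.056 + 35.266 + 35.454 + 35.343 + 35.325 + 35.100 + 35.130) / 17 = 35.1945
Moving ranges: 0.220, 0.179, 0.118, 0.111, 0.002, 0.080, 0.209, 0.322, 0.098, 0.066, 0.210, 0.188, 0.111, 0.018, 0.225, 0.030; M̄R̄ = 2.1870 / 16 = 0.1367
UCL = X̄ + 3·M̄R̄/d₂ = 35.1945 + 3 × 0.1367 / 1.128 = 35.5581

35.558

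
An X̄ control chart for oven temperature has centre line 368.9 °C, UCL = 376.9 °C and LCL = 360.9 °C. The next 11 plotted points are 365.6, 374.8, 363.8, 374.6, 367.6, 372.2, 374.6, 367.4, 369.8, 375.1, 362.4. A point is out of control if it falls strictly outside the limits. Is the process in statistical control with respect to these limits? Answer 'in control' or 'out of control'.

All 11 points lie within [360.9, 376.9].

in control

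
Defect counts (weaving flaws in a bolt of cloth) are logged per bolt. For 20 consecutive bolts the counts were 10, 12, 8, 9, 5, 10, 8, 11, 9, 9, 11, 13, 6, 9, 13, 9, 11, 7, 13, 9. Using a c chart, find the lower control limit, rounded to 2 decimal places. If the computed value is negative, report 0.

c̄ = (10 + 12 + 8 + 9 + 5 + 10 + 8 + 11 + 9 + 9 + 11 + 13 + 6 + 9 + 13 + 9 + 11 + 7 + 13 + 9) / 20 = 192 / 20 = 9.6000
LCL = c̄ − 3√c̄ = 9.6000 − 3 × 3.0984 = 0.3048

0.30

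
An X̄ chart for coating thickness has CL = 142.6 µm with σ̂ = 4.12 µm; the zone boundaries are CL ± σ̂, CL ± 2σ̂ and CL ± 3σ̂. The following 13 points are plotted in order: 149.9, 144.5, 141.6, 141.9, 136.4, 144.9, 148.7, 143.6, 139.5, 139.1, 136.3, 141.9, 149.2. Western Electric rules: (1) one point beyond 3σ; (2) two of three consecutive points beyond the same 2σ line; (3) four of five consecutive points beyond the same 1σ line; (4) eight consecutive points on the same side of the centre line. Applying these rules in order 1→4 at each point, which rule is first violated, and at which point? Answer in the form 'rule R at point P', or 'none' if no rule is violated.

Zone of each point (C = within 1σ̂, B = 1σ̂–2σ̂, A = 2σ̂–3σ̂, * = beyond 3σ̂; sign = side of CL): 1:+B, 2:+C, 3:-C, 4:-C, 5:-B, 6:+C, 7:+B, 8:+C, 9:-C, 10:-C, 11:-B, 12:-C, 13:+B
No rule fires across all 13 points.

none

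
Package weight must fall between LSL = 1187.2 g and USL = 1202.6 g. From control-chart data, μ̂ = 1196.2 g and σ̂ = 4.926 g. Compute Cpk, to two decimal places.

Cpu = (USL − μ̂) / (3σ̂) = (1202.6 − 1196.2) / (3 × 4.926) = 0.4331; Cpl = (μ̂ − LSL) / (3σ̂) = (1196.2 − 1187.2) / (3 × 4.926) = 0.6090; Cpk = min(Cpu, Cpl) = 0.4331

0.43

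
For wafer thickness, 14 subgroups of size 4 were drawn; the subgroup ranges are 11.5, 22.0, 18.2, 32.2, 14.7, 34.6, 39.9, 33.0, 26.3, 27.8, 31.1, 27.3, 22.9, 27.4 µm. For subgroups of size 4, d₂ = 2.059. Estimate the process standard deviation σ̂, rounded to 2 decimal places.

R̄ = (11.5 + 22.0 + 18.2 + 32.2 + 14.7 + 34.6 + 39.9 + 33.0 + 26.3 + 27.8 + 31.1 + 27.3 + 22.9 + 27.4) / 14 = 26.3500
σ̂ = R̄ / d₂ = 26.3500 / 2.059 = 12.7975

12.80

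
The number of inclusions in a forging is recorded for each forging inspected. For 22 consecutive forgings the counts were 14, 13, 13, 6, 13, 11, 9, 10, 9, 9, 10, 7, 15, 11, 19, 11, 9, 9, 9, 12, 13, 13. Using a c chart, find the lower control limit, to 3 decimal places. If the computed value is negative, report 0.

1.125

c̄ = (14 + 13 + 13 + 6 + 13 + 11 + 9 + 10 + 9 + 9 + 10 + 7 + 15 + 11 + 19 + 11 + 9 + 9 + 9 + 12 + 13 + 13) / 22 = 245 / 22 = 11.1364
LCL = c̄ − 3√c̄ = 11.1364 − 3 × 3.3371 = 1.1250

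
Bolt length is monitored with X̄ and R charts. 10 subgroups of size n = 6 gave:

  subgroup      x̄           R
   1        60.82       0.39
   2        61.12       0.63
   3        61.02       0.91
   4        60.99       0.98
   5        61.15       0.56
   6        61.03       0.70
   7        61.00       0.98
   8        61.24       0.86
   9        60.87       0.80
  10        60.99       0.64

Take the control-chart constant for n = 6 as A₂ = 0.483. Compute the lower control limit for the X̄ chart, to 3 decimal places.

60.663

X̄̄ = (60.82 + 61.12 + 61.02 + 60.99 + 61.15 + 61.03 + 61.00 + 61.24 + 60.87 + 60.99) / 10 = 610.2300 / 10 = 61.0230
R̄ = (0.39 + 0.63 + 0.91 + 0.98 + 0.56 + 0.70 + 0.98 + 0.86 + 0.80 + 0.64) / 10 = 7.4500 / 10 = 0.7450
LCL = X̄̄ − A₂·R̄ = 61.0230 − 0.483 × 0.7450 = 60.6632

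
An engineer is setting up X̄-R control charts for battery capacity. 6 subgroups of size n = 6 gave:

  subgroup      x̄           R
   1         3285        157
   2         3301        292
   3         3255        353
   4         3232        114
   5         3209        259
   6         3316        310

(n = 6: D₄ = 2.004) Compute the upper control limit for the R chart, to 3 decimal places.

R̄ = (157 + 292 + 353 + 114 + 259 + 310) / 6 = 1485.0000 / 6 = 247.5000
UCL_R = D₄·R̄ = 2.004 × 247.5000 = 495.9900

495.990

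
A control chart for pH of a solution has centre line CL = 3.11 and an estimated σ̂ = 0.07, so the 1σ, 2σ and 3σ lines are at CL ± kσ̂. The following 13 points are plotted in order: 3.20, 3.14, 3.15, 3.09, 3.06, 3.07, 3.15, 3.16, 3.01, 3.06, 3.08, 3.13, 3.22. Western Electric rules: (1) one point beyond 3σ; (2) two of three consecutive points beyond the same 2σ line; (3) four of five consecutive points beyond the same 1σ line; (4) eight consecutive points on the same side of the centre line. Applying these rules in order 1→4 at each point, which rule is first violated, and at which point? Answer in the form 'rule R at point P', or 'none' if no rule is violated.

none

Zone of each point (C = within 1σ̂, B = 1σ̂–2σ̂, A = 2σ̂–3σ̂, * = beyond 3σ̂; sign = side of CL): 1:+B, 2:+C, 3:+C, 4:-C, 5:-C, 6:-C, 7:+C, 8:+C, 9:-B, 10:-C, 11:-C, 12:+C, 13:+B
No rule fires across all 13 points.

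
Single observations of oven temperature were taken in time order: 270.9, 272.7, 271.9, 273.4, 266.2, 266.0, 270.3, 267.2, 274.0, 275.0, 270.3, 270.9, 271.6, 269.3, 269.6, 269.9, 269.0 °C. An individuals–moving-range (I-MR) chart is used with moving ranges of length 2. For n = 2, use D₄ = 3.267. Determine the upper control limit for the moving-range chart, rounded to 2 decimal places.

7.45

Moving ranges: 1.8, 0.8, 1.5, 7.2, 0.2, 4.3, 3.1, 6.8, 1.0, 4.7, 0.6, 0.7, 2.3, 0.3, 0.3, 0.9; M̄R̄ = 36.5000 / 16 = 2.2812
UCL_MR = D₄·M̄R̄ = 3.267 × 2.2812 = 7.4528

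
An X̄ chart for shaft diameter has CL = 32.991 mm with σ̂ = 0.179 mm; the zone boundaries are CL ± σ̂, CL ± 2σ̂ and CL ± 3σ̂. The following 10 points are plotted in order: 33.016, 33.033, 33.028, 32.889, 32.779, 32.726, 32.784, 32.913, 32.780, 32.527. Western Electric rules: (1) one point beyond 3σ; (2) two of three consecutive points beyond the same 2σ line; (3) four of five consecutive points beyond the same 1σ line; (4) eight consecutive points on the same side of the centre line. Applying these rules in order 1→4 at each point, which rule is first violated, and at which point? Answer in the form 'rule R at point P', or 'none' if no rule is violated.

Zone of each point (C = within 1σ̂, B = 1σ̂–2σ̂, A = 2σ̂–3σ̂, * = beyond 3σ̂; sign = side of CL): 1:+C, 2:+C, 3:+C, 4:-C, 5:-B, 6:-B, 7:-B, 8:-C, 9:-B, 10:-A
Rule 3 (four of five consecutive points beyond the same 1σ limit) is satisfied at point 9.

rule 3 at point 9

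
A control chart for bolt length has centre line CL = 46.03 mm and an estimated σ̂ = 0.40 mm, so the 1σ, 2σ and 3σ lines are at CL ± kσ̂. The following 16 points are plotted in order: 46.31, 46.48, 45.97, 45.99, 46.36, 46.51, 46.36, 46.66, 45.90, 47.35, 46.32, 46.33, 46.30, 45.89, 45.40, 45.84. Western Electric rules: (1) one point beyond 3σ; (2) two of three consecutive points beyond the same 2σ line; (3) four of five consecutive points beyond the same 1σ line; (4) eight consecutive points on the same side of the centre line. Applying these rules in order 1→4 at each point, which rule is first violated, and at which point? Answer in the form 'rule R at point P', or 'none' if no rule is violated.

rule 1 at point 10

Zone of each point (C = within 1σ̂, B = 1σ̂–2σ̂, A = 2σ̂–3σ̂, * = beyond 3σ̂; sign = side of CL): 1:+C, 2:+B, 3:-C, 4:-C, 5:+C, 6:+B, 7:+C, 8:+B, 9:-C, 10:+*, 11:+C, 12:+C, 13:+C, 14:-C, 15:-B, 16:-C
Rule 1 (one point beyond the 3σ limits) is satisfied at point 10.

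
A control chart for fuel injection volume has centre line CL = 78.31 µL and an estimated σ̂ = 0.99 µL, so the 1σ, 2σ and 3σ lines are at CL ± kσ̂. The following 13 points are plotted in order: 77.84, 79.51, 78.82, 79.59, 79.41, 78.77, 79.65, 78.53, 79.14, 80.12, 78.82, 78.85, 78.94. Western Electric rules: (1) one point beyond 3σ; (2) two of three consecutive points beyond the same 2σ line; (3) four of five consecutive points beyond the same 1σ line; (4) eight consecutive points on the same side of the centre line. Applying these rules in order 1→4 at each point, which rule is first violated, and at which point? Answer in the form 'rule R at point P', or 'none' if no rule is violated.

rule 4 at point 9

Zone of each point (C = within 1σ̂, B = 1σ̂–2σ̂, A = 2σ̂–3σ̂, * = beyond 3σ̂; sign = side of CL): 1:-C, 2:+B, 3:+C, 4:+B, 5:+B, 6:+C, 7:+B, 8:+C, 9:+C, 10:+B, 11:+C, 12:+C, 13:+C
Rule 4 (eight consecutive points on the same side of the centre line) is satisfied at point 9.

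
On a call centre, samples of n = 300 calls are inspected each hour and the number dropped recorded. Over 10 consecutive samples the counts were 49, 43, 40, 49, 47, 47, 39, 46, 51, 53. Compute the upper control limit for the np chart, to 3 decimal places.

p̄ = Σdᵢ / (k·n) = 464 / (10 × 300) = 0.15467
UCL = np̄ + 3·√(np̄(1−p̄)) = 46.4000 + 3 × √(46.4000×0.84533) = 46.4000 + 3 × 6.2629 = 65.1886

65.189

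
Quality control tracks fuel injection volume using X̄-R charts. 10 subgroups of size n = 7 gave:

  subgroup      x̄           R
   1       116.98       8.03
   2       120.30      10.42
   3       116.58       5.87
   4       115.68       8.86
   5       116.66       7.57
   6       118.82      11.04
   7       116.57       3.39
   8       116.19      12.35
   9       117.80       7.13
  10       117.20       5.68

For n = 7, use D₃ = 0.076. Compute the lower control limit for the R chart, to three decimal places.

0.611

R̄ = (8.03 + 10.42 + 5.87 + 8.86 + 7.57 + 11.04 + 3.39 + 12.35 + 7.13 + 5.68) / 10 = 80.3400 / 10 = 8.0340
LCL_R = D₃·R̄ = 0.076 × 8.0340 = 0.6106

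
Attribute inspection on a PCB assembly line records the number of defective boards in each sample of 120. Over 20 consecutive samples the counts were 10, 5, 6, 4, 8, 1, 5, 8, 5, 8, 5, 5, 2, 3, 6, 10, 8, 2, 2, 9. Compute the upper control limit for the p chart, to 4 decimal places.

0.1044

p̄ = Σdᵢ / (k·n) = 112 / (20 × 120) = 0.04667
UCL = p̄ + 3·√(p̄(1−p̄)/n) = 0.04667 + 3 × √(0.04667×0.95333/120) = 0.04667 + 3 × 0.01925 = 0.10443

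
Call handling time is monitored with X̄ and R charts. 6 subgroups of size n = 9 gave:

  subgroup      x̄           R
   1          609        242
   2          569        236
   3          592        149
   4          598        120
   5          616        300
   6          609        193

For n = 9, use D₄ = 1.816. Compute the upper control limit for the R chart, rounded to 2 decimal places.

375.31

R̄ = (242 + 236 + 149 + 120 + 300 + 193) / 6 = 1240.0000 / 6 = 206.6667
UCL_R = D₄·R̄ = 1.816 × 206.6667 = 375.3067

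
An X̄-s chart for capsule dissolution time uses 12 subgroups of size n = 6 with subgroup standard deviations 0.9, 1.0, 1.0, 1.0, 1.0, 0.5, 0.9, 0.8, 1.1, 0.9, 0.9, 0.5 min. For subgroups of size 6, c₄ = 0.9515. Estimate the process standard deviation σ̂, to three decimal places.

s̄ = (0.9 + 1.0 + 1.0 + 1.0 + 1.0 + 0.5 + 0.9 + 0.8 + 1.1 + 0.9 + 0.9 + 0.5) / 12 = 0.8750
σ̂ = s̄ / c₄ = 0.8750 / 0.9515 = 0.9196

0.920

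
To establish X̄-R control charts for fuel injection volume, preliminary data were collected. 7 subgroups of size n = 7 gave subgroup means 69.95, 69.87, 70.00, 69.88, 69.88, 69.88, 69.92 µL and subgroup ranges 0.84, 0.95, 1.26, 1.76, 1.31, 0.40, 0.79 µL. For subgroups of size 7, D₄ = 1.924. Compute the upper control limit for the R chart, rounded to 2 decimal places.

2.01

R̄ = (0.84 + 0.95 + 1.26 + 1.76 + 1.31 + 0.40 + 0.79) / 7 = 7.3100 / 7 = 1.0443
UCL_R = D₄·R̄ = 1.924 × 1.0443 = 2.0092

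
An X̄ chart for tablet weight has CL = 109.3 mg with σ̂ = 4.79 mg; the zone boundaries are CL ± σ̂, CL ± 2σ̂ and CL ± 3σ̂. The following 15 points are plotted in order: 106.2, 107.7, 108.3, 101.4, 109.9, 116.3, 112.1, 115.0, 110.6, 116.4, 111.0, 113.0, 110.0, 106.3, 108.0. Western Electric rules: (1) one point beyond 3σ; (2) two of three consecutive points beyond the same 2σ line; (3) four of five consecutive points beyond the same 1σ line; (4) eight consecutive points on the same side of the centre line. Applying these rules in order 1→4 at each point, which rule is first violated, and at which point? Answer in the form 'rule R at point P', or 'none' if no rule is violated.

Zone of each point (C = within 1σ̂, B = 1σ̂–2σ̂, A = 2σ̂–3σ̂, * = beyond 3σ̂; sign = side of CL): 1:-C, 2:-C, 3:-C, 4:-B, 5:+C, 6:+B, 7:+C, 8:+B, 9:+C, 10:+B, 11:+C, 12:+C, 13:+C, 14:-C, 15:-C
Rule 4 (eight consecutive points on the same side of the centre line) is satisfied at point 12.

rule 4 at point 12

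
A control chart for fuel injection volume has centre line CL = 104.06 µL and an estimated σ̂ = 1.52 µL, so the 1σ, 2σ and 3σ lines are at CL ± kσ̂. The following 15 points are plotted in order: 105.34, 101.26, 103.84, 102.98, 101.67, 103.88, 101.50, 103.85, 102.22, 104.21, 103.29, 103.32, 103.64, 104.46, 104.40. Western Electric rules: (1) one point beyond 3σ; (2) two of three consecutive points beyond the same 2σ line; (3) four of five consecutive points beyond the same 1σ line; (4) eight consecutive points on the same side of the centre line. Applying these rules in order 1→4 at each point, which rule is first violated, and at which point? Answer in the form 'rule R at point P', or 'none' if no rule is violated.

rule 4 at point 9

Zone of each point (C = within 1σ̂, B = 1σ̂–2σ̂, A = 2σ̂–3σ̂, * = beyond 3σ̂; sign = side of CL): 1:+C, 2:-B, 3:-C, 4:-C, 5:-B, 6:-C, 7:-B, 8:-C, 9:-B, 10:+C, 11:-C, 12:-C, 13:-C, 14:+C, 15:+C
Rule 4 (eight consecutive points on the same side of the centre line) is satisfied at point 9.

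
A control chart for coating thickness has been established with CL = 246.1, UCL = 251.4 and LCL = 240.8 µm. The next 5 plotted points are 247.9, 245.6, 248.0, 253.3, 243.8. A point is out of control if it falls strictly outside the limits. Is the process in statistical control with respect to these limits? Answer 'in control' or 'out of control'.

out of control

Compare each point to [240.8, 251.4]: sample 4 = 253.3 > UCL.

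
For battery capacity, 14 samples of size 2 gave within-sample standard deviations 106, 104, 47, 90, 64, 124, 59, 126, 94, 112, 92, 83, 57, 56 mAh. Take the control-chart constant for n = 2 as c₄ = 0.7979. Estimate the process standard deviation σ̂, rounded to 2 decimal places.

s̄ = (106 + 104 + 47 + 90 + 64 + 124 + 59 + 126 + 94 + 112 + 92 + 83 + 57 + 56) / 14 = 86.7143
σ̂ = s̄ / c₄ = 86.7143 / 0.7979 = 108.6781

108.68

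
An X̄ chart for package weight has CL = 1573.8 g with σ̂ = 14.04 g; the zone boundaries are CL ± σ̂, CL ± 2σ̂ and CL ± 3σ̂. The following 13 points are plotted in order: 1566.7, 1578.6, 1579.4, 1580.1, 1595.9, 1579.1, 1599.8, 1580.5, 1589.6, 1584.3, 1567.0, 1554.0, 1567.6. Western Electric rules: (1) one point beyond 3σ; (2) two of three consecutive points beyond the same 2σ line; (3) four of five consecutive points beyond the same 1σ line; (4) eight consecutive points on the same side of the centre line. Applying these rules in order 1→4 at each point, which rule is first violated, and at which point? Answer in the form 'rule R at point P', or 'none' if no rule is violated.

rule 4 at point 9

Zone of each point (C = within 1σ̂, B = 1σ̂–2σ̂, A = 2σ̂–3σ̂, * = beyond 3σ̂; sign = side of CL): 1:-C, 2:+C, 3:+C, 4:+C, 5:+B, 6:+C, 7:+B, 8:+C, 9:+B, 10:+C, 11:-C, 12:-B, 13:-C
Rule 4 (eight consecutive points on the same side of the centre line) is satisfied at point 9.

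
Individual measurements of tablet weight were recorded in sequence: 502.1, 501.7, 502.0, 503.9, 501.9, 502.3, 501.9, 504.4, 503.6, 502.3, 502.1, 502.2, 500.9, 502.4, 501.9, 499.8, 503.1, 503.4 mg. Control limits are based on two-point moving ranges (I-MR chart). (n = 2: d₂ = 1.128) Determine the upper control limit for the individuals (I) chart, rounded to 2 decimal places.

X̄ = (502.1 + 501.7 + 502.0 + 503.9 + 501.9 + 502.3 + 501.9 + 504.4 + 503.6 + 502.3 + 502.1 + 502.2 + 500.9 + 502.4 + 501.9 + 499.8 + 503.1 + 503.4) / 18 = 502.3278
Moving ranges: 0.4, 0.3, 1.9, 2.0, 0.4, 0.4, 2.5, 0.8, 1.3, 0.2, 0.1, 1.3, 1.5, 0.5, 2.1, 3.3, 0.3; M̄R̄ = 19.3000 / 17 = 1.1353
UCL = X̄ + 3·M̄R̄/d₂ = 502.3278 + 3 × 1.1353 / 1.128 = 505.3472

505.35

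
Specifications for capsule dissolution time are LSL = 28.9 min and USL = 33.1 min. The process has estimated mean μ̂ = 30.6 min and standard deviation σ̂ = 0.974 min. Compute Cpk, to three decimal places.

0.582

Cpu = (USL − μ̂) / (3σ̂) = (33.1 − 30.6) / (3 × 0.974) = 0.8556; Cpl = (μ̂ − LSL) / (3σ̂) = (30.6 − 28.9) / (3 × 0.974) = 0.5818; Cpk = min(Cpu, Cpl) = 0.5818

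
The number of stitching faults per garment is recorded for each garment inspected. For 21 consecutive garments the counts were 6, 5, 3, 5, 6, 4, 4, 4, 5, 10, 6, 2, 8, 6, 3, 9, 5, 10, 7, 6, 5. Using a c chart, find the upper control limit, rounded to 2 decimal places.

12.81

c̄ = (6 + 5 + 3 + 5 + 6 + 4 + 4 + 4 + 5 + 10 + 6 + 2 + 8 + 6 + 3 + 9 + 5 + 10 + 7 + 6 + 5) / 21 = 119 / 21 = 5.6667
UCL = c̄ + 3√c̄ = 5.6667 + 3 × √5.6667 = 5.6667 + 3 × 2.3805 = 12.8081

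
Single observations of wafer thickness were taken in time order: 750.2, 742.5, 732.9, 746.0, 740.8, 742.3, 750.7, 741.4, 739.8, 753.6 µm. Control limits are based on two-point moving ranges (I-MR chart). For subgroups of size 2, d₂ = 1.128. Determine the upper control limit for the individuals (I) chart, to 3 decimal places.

764.765

X̄ = (750.2 + 742.5 + 732.9 + 746.0 + 740.8 + 742.3 + 750.7 + 741.4 + 739.8 + 753.6) / 10 = 744.0200
Moving ranges: 7.7, 9.6, 13.1, 5.2, 1.5, 8.4, 9.3, 1.6, 13.8; M̄R̄ = 70.2000 / 9 = 7.8000
UCL = X̄ + 3·M̄R̄/d₂ = 744.0200 + 3 × 7.8000 / 1.128 = 764.7647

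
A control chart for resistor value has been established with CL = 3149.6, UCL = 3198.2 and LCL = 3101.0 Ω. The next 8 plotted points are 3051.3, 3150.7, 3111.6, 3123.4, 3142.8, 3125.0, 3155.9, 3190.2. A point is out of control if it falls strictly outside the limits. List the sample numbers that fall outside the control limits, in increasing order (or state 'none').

Compare each point to [3101.0, 3198.2]: sample 1 = 3051.3 < LCL.

1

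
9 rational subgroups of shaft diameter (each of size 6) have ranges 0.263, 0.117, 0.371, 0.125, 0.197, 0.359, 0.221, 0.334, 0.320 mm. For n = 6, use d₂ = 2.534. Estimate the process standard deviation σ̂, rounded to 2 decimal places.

0.10

R̄ = (0.263 + 0.117 + 0.371 + 0.125 + 0.197 + 0.359 + 0.221 + 0.334 + 0.320) / 9 = 0.2563
σ̂ = R̄ / d₂ = 0.2563 / 2.534 = 0.1012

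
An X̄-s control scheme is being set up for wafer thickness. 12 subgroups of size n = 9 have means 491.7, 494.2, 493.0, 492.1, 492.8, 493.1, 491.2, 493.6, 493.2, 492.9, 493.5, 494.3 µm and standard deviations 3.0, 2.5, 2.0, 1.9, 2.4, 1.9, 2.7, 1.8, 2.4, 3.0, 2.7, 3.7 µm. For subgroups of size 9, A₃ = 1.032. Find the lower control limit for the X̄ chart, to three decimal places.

490.387

X̄̄ = (491.7 + 494.2 + 493.0 + 492.1 + 492.8 + 493.1 + 491.2 + 493.6 + 493.2 + 492.9 + 493.5 + 494.3) / 12 = 492.9667
s̄ = (3.0 + 2.5 + 2.0 + 1.9 + 2.4 + 1.9 + 2.7 + 1.8 + 2.4 + 3.0 + 2.7 + 3.7) / 12 = 2.5000
LCL = X̄̄ − A₃·s̄ = 492.9667 − 1.032 × 2.5000 = 490.3867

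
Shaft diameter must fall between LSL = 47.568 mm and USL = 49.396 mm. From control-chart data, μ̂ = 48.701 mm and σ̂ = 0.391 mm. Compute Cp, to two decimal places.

Cp = (USL − LSL) / (6σ̂) = (49.396 − 47.568) / (6 × 0.391) = 1.8280 / 2.3460 = 0.7792

0.78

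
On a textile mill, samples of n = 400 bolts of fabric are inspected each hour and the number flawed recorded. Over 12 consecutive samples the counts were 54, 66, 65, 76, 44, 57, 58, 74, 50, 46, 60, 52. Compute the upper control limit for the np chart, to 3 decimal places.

p̄ = Σdᵢ / (k·n) = 702 / (12 × 400) = 0.14625
UCL = np̄ + 3·√(np̄(1−p̄)) = 58.5000 + 3 × √(58.5000×0.85375) = 58.5000 + 3 × 7.0671 = 79.7014

79.701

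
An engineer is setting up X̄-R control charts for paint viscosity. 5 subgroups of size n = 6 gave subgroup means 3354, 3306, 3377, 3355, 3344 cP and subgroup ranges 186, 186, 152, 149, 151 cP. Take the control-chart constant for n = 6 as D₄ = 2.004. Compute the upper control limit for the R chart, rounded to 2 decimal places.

R̄ = (186 + 186 + 152 + 149 + 151) / 5 = 824.0000 / 5 = 164.8000
UCL_R = D₄·R̄ = 2.004 × 164.8000 = 330.2592

330.26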